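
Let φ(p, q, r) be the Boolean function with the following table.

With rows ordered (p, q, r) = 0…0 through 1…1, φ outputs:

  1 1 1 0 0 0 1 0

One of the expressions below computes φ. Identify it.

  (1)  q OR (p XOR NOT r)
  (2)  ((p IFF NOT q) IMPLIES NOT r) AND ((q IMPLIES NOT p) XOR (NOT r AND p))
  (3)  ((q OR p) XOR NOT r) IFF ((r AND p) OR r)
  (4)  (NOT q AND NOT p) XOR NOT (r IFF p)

2

(1): at (0,0,1) it gives 0, but φ = 1 — eliminated.
(3): at (0,0,0) it gives 0, but φ = 1 — eliminated.
(4): at (0,0,1) it gives 0, but φ = 1 — eliminated.
Only (2) survives; checking it on all 8 rows confirms it matches φ.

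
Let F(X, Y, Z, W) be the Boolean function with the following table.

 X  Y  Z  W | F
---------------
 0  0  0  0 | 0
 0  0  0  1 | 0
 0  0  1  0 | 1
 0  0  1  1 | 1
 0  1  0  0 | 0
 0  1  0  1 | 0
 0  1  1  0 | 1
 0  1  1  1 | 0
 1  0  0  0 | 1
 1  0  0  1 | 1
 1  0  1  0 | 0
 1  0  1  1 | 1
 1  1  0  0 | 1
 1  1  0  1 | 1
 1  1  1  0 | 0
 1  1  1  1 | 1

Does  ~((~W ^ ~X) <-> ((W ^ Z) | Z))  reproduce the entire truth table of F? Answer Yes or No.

Evaluate ~((~W ^ ~X) <-> ((W ^ Z) | Z)) on each row and compare to F:
  X=0, Y=0, Z=0, W=0: formula gives 0, F = 0 ✓
  X=0, Y=0, Z=0, W=1: formula gives 0, F = 0 ✓
  X=0, Y=0, Z=1, W=0: formula gives 1, F = 1 ✓
  X=0, Y=0, Z=1, W=1: formula gives 0, but F = 1 ✗
Since they disagree at (0,0,1,1), the expression is not a correct formula for F.

No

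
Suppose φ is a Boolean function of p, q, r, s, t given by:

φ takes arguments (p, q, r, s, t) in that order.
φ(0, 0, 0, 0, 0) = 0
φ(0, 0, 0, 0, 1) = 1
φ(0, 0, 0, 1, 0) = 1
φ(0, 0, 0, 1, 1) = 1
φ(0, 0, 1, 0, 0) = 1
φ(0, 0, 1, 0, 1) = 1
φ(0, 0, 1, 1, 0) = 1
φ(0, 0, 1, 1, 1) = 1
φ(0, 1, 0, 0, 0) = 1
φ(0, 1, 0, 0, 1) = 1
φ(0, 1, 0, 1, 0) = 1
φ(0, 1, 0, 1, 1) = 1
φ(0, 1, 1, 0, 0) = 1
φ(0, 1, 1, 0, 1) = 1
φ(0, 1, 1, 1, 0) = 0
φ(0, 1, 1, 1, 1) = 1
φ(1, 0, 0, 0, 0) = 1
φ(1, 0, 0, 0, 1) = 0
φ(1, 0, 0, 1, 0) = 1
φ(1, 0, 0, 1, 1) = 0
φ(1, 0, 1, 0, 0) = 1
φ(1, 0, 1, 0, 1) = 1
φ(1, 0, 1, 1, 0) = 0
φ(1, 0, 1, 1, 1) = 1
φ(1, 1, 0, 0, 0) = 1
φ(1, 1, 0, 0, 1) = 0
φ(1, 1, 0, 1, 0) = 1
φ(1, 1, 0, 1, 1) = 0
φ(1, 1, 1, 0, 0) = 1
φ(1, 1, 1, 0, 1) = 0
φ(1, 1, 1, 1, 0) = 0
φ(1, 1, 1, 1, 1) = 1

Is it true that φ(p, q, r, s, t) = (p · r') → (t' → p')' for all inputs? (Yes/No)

No

Check the formula against φ row by row:
  p=0, q=0, r=0, s=0, t=0: formula gives 1, but φ = 0 ✗
A single disagreement suffices: at (0,0,0,0,0) they differ, so the formula does not compute φ.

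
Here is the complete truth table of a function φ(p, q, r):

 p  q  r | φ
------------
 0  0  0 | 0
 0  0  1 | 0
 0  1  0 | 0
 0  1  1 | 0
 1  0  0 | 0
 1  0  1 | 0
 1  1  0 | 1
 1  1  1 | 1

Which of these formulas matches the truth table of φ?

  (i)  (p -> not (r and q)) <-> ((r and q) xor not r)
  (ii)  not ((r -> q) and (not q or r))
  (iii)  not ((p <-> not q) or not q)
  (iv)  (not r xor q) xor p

(i): at (0,0,0) it gives 1, but φ = 0 — eliminated.
(ii): at (0,0,1) it gives 1, but φ = 0 — eliminated.
(iv): at (0,0,0) it gives 1, but φ = 0 — eliminated.
Only (iii) survives; checking it on all 8 rows confirms it matches φ.

iii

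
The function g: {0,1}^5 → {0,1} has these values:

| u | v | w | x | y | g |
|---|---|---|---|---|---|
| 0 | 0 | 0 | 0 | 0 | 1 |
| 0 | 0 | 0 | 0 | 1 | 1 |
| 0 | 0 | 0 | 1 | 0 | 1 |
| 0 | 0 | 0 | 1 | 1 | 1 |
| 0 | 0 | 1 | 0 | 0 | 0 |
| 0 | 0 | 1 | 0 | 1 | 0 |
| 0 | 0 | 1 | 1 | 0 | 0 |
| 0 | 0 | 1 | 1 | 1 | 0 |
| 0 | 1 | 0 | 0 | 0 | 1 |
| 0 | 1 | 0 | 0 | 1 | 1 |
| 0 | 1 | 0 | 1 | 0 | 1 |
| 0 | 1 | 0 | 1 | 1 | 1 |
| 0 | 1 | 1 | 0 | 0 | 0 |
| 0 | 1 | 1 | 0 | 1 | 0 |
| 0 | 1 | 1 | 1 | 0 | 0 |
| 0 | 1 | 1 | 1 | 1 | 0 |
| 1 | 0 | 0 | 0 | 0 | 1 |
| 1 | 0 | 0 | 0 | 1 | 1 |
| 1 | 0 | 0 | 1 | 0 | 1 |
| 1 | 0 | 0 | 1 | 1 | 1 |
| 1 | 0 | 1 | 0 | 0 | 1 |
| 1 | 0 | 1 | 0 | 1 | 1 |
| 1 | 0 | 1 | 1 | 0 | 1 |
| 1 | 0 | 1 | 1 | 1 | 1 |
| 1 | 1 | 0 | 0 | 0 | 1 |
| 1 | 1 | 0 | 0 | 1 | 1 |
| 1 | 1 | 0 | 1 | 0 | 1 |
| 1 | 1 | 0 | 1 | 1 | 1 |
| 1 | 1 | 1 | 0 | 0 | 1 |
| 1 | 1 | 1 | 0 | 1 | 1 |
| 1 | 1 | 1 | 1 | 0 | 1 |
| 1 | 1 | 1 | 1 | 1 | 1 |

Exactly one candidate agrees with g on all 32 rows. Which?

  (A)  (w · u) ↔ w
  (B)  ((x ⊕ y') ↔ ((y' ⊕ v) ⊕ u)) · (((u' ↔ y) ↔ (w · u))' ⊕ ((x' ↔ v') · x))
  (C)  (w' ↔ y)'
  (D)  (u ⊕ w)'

A

(B) disagrees with g on (0,0,0,0,0) (formula → 0, table → 1); rule it out.
(C) disagrees with g on (0,0,0,0,1) (formula → 0, table → 1); rule it out.
(D) disagrees with g on (1,0,0,0,0) (formula → 0, table → 1); rule it out.
Only (A) survives; checking it on all 32 rows confirms it matches g.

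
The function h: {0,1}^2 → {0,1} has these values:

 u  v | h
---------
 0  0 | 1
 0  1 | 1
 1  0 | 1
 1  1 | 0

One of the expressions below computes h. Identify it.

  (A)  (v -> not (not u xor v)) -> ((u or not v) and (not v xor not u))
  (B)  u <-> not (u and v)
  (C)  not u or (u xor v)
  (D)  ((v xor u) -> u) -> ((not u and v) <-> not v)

(A) disagrees with h on (0,0) (formula → 0, table → 1); rule it out.
(B) disagrees with h on (0,0) (formula → 0, table → 1); rule it out.
(D) disagrees with h on (0,0) (formula → 0, table → 1); rule it out.
(C) is the remaining candidate, and it agrees with h on all 4 inputs.

C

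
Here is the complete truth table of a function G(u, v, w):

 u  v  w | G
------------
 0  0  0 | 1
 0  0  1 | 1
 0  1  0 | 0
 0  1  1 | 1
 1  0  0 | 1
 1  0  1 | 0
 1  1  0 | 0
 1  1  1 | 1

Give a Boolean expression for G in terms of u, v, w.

There are just 3 zero rows: (0,1,0), (1,0,1), (1,1,0). Their minterms are ¬u·v·¬w, u·¬v·w, u·v·¬w; the OR of those covers precisely the 0-outputs, and negating it yields G.

G(u, v, w) = ¬((((¬u ∧ v) ∧ ¬w) ∨ ((u ∧ ¬v) ∧ w)) ∨ ((u ∧ v) ∧ ¬w))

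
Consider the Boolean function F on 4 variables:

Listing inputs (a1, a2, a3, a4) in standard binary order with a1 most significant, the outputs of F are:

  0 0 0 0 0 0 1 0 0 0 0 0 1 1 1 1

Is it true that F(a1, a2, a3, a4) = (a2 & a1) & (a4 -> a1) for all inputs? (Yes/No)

Check the formula against F row by row:
  a1=0, a2=0, a3=0, a4=0: formula gives 0, F = 0 ✓
  a1=0, a2=0, a3=0, a4=1: formula gives 0, F = 0 ✓
  a1=0, a2=0, a3=1, a4=0: formula gives 0, F = 0 ✓
  a1=0, a2=0, a3=1, a4=1: formula gives 0, F = 0 ✓
  …
  a1=0, a2=1, a3=1, a4=0: formula gives 0, but F = 1 ✗
Since they disagree at (0,1,1,0), the expression is not a correct formula for F.

No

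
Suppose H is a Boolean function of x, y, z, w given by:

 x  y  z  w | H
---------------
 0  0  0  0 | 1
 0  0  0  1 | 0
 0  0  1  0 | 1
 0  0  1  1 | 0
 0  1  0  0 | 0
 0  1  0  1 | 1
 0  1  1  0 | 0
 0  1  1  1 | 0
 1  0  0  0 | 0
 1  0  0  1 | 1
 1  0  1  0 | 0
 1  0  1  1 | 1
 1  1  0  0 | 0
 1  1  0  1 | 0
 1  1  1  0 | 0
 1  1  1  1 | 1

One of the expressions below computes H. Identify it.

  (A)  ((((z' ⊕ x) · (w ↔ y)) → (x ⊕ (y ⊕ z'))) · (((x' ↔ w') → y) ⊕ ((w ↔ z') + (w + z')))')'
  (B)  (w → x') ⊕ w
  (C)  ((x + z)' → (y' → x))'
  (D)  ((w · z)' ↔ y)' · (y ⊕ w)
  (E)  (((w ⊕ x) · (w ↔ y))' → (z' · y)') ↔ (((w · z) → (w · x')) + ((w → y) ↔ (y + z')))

A

(B): at (0,1,0,0) it gives 1, but H = 0 — eliminated.
(C): at (0,0,0,1) it gives 1, but H = 0 — eliminated.
(D): at (0,0,0,0) it gives 0, but H = 1 — eliminated.
(E): at (0,0,0,1) it gives 1, but H = 0 — eliminated.
(A) is the remaining candidate, and it agrees with H on all 16 inputs.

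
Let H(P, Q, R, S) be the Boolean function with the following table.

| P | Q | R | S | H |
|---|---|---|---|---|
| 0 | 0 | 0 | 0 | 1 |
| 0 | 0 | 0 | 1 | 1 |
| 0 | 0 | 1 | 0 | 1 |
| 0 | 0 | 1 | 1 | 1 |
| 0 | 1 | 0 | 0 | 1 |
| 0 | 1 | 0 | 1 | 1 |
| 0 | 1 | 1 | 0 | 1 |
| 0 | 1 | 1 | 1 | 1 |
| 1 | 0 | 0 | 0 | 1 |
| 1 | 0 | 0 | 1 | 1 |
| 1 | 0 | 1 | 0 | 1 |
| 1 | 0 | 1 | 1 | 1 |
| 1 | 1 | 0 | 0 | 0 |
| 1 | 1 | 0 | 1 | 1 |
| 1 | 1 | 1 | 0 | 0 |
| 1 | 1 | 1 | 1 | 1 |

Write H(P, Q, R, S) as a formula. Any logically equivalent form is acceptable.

H(P, Q, R, S) = NOT ((((P AND Q) AND NOT R) AND NOT S) OR (((P AND Q) AND R) AND NOT S))

There are just 2 zero rows: (1,1,0,0), (1,1,1,0). Their minterms are P·Q·¬R·¬S, P·Q·R·¬S; the OR of those covers precisely the 0-outputs, and negating it yields H.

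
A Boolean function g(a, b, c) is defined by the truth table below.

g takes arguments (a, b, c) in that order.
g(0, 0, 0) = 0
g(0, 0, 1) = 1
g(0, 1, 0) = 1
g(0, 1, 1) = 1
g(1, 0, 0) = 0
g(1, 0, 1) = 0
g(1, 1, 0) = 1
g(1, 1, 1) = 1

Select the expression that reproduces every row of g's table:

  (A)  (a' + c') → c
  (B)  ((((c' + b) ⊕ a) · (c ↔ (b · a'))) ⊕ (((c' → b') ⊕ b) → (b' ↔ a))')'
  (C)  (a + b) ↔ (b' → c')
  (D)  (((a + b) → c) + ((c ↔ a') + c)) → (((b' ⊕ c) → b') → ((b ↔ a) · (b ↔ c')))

D

(A) fails at (0,1,0): the formula yields 0, g is 1.
(B) fails at (0,0,0): the formula yields 1, g is 0.
(C) fails at (1,0,0): the formula yields 1, g is 0.
Only (D) survives; checking it on all 8 rows confirms it matches g.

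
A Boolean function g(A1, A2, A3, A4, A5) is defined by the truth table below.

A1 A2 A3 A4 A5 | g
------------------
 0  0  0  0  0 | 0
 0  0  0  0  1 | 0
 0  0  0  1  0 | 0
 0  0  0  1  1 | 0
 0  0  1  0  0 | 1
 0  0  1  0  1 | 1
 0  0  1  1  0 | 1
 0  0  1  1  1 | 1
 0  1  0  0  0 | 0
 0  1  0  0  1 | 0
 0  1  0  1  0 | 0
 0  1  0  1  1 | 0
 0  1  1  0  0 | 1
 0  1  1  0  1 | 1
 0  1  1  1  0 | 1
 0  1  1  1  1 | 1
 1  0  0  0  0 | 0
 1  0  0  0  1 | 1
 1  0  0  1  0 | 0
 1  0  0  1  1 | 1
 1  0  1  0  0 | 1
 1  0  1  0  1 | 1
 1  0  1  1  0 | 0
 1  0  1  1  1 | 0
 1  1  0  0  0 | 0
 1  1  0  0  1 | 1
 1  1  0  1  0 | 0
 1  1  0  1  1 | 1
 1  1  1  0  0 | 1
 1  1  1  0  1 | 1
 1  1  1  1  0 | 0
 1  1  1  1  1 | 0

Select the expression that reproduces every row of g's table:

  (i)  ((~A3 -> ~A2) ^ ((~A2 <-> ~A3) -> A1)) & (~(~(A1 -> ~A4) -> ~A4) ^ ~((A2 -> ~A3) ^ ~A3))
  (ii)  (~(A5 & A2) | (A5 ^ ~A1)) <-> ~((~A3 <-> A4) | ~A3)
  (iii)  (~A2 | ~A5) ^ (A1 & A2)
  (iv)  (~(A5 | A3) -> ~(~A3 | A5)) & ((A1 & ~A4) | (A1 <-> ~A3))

iv

(i) disagrees with g on (0,0,0,0,0) (formula → 1, table → 0); rule it out.
(ii) disagrees with g on (0,0,1,0,0) (formula → 0, table → 1); rule it out.
(iii) disagrees with g on (0,0,0,0,0) (formula → 1, table → 0); rule it out.
That leaves (iv). Evaluating it on every row reproduces the table of g exactly.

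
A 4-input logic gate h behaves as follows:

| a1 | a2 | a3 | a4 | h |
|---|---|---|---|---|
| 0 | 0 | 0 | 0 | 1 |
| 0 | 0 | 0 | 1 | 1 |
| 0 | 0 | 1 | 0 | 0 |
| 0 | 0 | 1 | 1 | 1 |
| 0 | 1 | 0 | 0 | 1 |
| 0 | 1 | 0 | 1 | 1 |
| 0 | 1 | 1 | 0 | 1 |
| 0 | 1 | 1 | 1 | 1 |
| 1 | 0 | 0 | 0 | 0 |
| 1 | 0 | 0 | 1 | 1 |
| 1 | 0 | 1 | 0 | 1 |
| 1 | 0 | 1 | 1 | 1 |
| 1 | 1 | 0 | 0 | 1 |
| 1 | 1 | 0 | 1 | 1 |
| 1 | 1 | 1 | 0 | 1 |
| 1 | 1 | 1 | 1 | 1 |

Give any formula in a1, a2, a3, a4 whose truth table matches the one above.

h(a1, a2, a3, a4) = ¬((((¬a1 ∧ ¬a2) ∧ a3) ∧ ¬a4) ∨ (((a1 ∧ ¬a2) ∧ ¬a3) ∧ ¬a4))

h is 0 on only 2 rows — (0,0,1,0), (1,0,0,0). Writing each as a minterm (¬a1·¬a2·a3·¬a4, a1·¬a2·¬a3·¬a4) and OR-ing them characterizes exactly where h=0, so h is the negation of that disjunction.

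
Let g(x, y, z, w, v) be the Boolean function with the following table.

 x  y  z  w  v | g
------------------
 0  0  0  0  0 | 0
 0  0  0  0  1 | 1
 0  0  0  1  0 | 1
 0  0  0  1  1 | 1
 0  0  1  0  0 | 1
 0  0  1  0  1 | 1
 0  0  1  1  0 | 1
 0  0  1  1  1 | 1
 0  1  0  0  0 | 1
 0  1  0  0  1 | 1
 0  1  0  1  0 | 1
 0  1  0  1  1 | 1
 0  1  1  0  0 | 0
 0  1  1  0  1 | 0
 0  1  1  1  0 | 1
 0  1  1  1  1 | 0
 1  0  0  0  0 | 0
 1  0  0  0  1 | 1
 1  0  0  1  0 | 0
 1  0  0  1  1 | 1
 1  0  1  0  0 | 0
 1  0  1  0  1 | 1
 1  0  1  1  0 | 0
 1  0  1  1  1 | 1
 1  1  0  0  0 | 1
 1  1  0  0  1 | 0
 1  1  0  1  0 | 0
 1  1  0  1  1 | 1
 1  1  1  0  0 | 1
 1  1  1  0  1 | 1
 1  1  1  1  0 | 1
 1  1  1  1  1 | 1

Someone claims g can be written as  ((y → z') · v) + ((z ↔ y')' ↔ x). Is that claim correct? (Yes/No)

Evaluate ((y → z') · v) + ((z ↔ y')' ↔ x) on each row and compare to g:
  x=0, y=0, z=0, w=0, v=0: formula gives 0, g = 0 ✓
  x=0, y=0, z=0, w=0, v=1: formula gives 1, g = 1 ✓
  x=0, y=0, z=0, w=1, v=0: formula gives 0, but g = 1 ✗
A single disagreement suffices: at (0,0,0,1,0) they differ, so the formula does not compute g.

No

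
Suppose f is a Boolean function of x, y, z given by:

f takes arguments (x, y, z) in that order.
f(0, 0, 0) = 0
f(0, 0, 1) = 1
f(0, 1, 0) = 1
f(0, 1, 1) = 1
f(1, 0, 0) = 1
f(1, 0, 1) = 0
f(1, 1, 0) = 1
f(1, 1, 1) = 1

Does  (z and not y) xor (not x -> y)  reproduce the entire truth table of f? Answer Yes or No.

Yes

Test each input against both f and the formula:
  x=0, y=0, z=0: formula gives 0, f = 0 ✓
  x=0, y=0, z=1: formula gives 1, f = 1 ✓
  x=0, y=1, z=0: formula gives 1, f = 1 ✓
  x=0, y=1, z=1: formula gives 1, f = 1 ✓
  x=1, y=0, z=0: formula gives 1, f = 1 ✓
  …and likewise for the remaining 3 rows.
Every row agrees, so the formula is equivalent.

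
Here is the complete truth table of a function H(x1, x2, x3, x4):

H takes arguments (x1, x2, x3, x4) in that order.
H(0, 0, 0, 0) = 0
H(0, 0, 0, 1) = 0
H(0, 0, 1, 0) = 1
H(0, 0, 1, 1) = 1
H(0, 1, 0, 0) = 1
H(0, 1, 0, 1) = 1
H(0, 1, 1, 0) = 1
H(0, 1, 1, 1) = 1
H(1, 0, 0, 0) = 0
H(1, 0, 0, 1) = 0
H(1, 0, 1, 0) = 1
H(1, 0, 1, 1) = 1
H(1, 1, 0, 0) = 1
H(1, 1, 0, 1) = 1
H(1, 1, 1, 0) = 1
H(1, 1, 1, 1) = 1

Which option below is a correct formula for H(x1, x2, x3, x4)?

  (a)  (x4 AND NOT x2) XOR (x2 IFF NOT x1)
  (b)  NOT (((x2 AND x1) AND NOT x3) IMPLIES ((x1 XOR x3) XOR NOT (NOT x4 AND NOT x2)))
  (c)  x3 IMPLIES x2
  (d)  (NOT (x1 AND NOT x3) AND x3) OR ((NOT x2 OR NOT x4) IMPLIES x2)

d

(a) disagrees with H on (0,0,0,1) (formula → 1, table → 0); rule it out.
(b) disagrees with H on (0,0,1,0) (formula → 0, table → 1); rule it out.
(c) disagrees with H on (0,0,0,0) (formula → 1, table → 0); rule it out.
(d) is the remaining candidate, and it agrees with H on all 16 inputs.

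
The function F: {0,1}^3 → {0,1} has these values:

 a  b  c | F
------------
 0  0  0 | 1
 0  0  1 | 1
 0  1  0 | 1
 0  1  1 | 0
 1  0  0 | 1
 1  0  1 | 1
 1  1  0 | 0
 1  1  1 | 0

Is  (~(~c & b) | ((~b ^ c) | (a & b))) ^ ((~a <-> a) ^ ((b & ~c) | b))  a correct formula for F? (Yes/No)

Test each input against both F and the formula:
  a=0, b=0, c=0: formula gives 1, F = 1 ✓
  a=0, b=0, c=1: formula gives 1, F = 1 ✓
  a=0, b=1, c=0: formula gives 1, F = 1 ✓
  a=0, b=1, c=1: formula gives 0, F = 0 ✓
  a=1, b=0, c=0: formula gives 1, F = 1 ✓
  … (the remaining 3 rows also agree.)
No disagreement on any input; they are logically equivalent.

Yes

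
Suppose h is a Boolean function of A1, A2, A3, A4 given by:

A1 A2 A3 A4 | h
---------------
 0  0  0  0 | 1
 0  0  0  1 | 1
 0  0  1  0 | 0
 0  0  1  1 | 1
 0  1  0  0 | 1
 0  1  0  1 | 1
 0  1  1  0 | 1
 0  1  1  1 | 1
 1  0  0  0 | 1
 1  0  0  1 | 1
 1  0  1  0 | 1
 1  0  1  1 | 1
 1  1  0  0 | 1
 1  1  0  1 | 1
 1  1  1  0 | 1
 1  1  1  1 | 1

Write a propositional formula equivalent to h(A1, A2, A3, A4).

Only row (0,0,1,0) gives 0. So h is 1 everywhere except there — the complement of the minterm ¬A1·¬A2·A3·¬A4.

h(A1, A2, A3, A4) = (((A1' · A2') · A3) · A4')'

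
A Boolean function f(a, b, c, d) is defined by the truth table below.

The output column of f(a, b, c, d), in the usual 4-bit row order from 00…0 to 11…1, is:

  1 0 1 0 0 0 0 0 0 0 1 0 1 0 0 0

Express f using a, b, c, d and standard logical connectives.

The 1-rows are (0,0,0,0), (0,0,1,0), (1,0,1,0), (1,1,0,0). Each contributes one minterm — ¬a·¬b·¬c·¬d; ¬a·¬b·c·¬d; a·¬b·c·¬d; a·b·¬c·¬d — and their disjunction is a sum-of-products form of f.

f(a, b, c, d) = (((((~a & ~b) & ~c) & ~d) | (((~a & ~b) & c) & ~d)) | (((a & ~b) & c) & ~d)) | (((a & b) & ~c) & ~d)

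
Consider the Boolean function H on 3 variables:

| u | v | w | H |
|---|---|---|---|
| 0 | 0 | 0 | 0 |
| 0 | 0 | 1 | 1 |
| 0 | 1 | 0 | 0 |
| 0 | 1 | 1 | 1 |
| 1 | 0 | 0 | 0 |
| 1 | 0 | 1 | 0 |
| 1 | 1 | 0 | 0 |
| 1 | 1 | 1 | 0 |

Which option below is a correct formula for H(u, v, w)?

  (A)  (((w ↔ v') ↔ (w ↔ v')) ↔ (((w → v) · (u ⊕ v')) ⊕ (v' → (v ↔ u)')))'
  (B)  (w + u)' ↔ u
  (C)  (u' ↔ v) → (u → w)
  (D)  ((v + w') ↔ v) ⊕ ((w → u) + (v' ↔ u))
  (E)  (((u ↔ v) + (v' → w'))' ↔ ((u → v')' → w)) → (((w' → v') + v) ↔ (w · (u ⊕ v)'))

B

(A) disagrees with H on (0,1,1) (formula → 0, table → 1); rule it out.
(C) disagrees with H on (0,0,0) (formula → 1, table → 0); rule it out.
(D) disagrees with H on (0,0,0) (formula → 1, table → 0); rule it out.
(E) disagrees with H on (0,0,0) (formula → 1, table → 0); rule it out.
(B) is the remaining candidate, and it agrees with H on all 8 inputs.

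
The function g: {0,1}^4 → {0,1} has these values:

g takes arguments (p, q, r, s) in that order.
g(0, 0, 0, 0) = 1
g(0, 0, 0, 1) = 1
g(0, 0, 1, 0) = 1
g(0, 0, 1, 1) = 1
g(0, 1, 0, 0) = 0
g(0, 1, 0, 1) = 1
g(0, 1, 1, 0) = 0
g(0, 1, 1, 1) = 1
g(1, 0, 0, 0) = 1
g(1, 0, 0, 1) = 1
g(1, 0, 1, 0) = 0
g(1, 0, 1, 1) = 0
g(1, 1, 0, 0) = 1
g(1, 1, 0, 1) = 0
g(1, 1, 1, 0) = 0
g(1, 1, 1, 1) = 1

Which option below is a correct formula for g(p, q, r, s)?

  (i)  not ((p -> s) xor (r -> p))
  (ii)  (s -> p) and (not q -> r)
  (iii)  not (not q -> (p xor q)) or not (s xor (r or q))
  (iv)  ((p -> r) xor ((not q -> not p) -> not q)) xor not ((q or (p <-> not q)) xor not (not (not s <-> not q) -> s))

(i) disagrees with g on (0,0,1,0) (formula → 0, table → 1); rule it out.
(ii) disagrees with g on (0,0,0,0) (formula → 0, table → 1); rule it out.
(iii) disagrees with g on (1,0,0,1) (formula → 0, table → 1); rule it out.
Only (iv) survives; checking it on all 16 rows confirms it matches g.

iv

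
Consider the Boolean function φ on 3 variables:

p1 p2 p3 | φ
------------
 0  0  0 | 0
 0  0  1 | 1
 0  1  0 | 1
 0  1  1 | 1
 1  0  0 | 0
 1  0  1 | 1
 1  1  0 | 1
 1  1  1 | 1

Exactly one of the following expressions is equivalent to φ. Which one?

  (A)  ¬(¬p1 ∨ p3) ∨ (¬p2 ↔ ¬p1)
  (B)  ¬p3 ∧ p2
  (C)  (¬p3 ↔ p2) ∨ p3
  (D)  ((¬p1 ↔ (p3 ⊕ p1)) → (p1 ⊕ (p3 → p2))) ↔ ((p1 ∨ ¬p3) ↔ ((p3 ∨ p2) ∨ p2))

(A) fails at (0,0,0): the formula yields 1, φ is 0.
(B) fails at (0,0,1): the formula yields 0, φ is 1.
(D) fails at (0,1,1): the formula yields 0, φ is 1.
Only (C) survives; checking it on all 8 rows confirms it matches φ.

C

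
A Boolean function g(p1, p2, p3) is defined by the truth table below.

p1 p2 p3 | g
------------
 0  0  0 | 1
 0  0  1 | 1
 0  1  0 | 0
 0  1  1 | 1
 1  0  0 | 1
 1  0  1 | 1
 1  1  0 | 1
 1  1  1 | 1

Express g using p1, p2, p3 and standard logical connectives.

g(p1, p2, p3) = NOT ((NOT p1 AND p2) AND NOT p3)

Only row (0,1,0) gives 0. So g is 1 everywhere except there — the complement of the minterm ¬p1·p2·¬p3.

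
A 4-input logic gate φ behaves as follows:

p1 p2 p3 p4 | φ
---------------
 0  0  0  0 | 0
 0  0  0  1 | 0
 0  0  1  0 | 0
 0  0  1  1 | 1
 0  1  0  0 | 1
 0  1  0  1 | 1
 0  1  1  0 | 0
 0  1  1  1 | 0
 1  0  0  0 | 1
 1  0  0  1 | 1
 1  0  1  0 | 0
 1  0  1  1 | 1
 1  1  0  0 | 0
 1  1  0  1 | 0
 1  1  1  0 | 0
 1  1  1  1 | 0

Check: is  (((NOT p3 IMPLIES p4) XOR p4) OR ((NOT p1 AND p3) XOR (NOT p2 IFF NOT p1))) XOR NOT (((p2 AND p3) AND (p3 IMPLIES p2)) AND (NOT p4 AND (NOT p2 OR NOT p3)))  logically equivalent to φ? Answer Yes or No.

Yes

Test each input against both φ and the formula:
  p1=0, p2=0, p3=0, p4=0: formula gives 0, φ = 0 ✓
  p1=0, p2=0, p3=0, p4=1: formula gives 0, φ = 0 ✓
  p1=0, p2=0, p3=1, p4=0: formula gives 0, φ = 0 ✓
  p1=0, p2=0, p3=1, p4=1: formula gives 1, φ = 1 ✓
  …and likewise for the remaining 12 rows.
All 16 rows match — the expression computes φ exactly.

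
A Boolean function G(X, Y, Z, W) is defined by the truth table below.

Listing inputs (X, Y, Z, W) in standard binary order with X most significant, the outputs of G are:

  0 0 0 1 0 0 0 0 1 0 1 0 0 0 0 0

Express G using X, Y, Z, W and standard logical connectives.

Collect the rows where G=1 — (0,0,1,1), (1,0,0,0), (1,0,1,0) — and write one minterm per row: ¬X·¬Y·Z·W, X·¬Y·¬Z·¬W, X·¬Y·Z·¬W. Their union (logical OR) reproduces the table exactly.

G(X, Y, Z, W) = ((((¬X ∧ ¬Y) ∧ Z) ∧ W) ∨ (((X ∧ ¬Y) ∧ ¬Z) ∧ ¬W)) ∨ (((X ∧ ¬Y) ∧ Z) ∧ ¬W)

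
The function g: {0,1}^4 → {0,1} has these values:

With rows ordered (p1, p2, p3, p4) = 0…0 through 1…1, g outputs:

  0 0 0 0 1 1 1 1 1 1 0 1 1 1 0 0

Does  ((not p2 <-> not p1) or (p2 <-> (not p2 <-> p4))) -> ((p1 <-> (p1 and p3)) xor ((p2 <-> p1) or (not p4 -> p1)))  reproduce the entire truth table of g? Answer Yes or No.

Test each input against both g and the formula:
  p1=0, p2=0, p3=0, p4=0: formula gives 0, g = 0 ✓
  p1=0, p2=0, p3=0, p4=1: formula gives 0, g = 0 ✓
  p1=0, p2=0, p3=1, p4=0: formula gives 0, g = 0 ✓
  p1=0, p2=0, p3=1, p4=1: formula gives 0, g = 0 ✓
  … (the remaining 12 rows also agree.)
No disagreement on any input; they are logically equivalent.

Yes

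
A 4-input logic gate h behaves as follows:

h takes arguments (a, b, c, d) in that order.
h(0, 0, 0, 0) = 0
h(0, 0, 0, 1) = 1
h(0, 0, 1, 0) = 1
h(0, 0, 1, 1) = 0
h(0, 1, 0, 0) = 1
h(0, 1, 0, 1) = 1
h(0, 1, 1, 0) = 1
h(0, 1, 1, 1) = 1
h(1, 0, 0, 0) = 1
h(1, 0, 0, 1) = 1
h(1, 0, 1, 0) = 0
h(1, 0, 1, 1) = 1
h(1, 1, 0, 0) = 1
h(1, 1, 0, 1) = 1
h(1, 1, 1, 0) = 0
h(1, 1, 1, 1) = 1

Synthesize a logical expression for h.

There are just 4 zero rows: (0,0,0,0), (0,0,1,1), (1,0,1,0), (1,1,1,0). Their minterms are ¬a·¬b·¬c·¬d, ¬a·¬b·c·d, a·¬b·c·¬d, a·b·c·¬d; the OR of those covers precisely the 0-outputs, and negating it yields h.

h(a, b, c, d) = ~((((((~a & ~b) & ~c) & ~d) | (((~a & ~b) & c) & d)) | (((a & ~b) & c) & ~d)) | (((a & b) & c) & ~d))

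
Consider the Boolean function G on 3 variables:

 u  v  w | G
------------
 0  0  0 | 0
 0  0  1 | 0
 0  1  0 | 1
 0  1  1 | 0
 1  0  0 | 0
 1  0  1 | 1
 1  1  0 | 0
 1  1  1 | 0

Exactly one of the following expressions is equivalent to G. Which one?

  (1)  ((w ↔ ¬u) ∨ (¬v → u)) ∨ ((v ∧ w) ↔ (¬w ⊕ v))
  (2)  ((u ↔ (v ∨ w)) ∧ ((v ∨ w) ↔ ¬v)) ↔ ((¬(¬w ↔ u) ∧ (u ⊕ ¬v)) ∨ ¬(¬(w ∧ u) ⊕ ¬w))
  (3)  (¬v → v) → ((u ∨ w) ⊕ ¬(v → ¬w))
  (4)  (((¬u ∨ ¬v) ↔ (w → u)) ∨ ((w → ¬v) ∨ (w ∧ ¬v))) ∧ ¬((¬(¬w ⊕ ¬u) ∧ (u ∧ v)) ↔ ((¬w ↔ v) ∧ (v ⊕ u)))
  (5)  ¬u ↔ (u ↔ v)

4

(1): at (0,0,1) it gives 1, but G = 0 — eliminated.
(2): at (0,0,1) it gives 1, but G = 0 — eliminated.
(3): at (0,0,0) it gives 1, but G = 0 — eliminated.
(5): at (0,0,0) it gives 1, but G = 0 — eliminated.
That leaves (4). Evaluating it on every row reproduces the table of G exactly.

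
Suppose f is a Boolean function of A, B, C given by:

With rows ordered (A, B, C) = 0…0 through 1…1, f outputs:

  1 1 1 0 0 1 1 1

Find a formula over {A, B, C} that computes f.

The 0-rows are (0,1,1), (1,0,0). Take each as a conjunction (¬A·B·C, A·¬B·¬C), form their disjunction, and complement — that gives a formula that is 1 everywhere f is.

f(A, B, C) = NOT (((NOT A AND B) AND C) OR ((A AND NOT B) AND NOT C))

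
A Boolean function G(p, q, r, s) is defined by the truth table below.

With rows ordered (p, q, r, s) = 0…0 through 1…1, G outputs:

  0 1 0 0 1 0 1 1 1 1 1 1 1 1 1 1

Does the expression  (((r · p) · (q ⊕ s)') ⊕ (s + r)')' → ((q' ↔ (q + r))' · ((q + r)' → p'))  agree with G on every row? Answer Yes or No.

No

Check the formula against G row by row:
  p=0, q=0, r=0, s=0: formula gives 1, but G = 0 ✗
Since they disagree at (0,0,0,0), the expression is not a correct formula for G.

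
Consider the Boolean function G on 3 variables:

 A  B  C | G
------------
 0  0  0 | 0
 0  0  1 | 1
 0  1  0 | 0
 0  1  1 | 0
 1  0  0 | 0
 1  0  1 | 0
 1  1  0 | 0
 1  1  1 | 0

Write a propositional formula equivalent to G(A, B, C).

G(A, B, C) = (¬A ∧ ¬B) ∧ C

Only row (0,0,1) gives 1. That row's minterm ¬A·¬B·C is G directly.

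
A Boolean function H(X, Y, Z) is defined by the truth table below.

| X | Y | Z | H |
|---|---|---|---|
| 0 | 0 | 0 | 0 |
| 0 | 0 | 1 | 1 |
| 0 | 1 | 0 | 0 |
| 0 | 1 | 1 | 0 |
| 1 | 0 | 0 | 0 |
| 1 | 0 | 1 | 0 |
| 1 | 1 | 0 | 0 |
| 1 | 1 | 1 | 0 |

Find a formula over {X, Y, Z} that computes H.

Only row (0,0,1) gives 1. That row's minterm ¬X·¬Y·Z is H directly.

H(X, Y, Z) = (NOT X AND NOT Y) AND Z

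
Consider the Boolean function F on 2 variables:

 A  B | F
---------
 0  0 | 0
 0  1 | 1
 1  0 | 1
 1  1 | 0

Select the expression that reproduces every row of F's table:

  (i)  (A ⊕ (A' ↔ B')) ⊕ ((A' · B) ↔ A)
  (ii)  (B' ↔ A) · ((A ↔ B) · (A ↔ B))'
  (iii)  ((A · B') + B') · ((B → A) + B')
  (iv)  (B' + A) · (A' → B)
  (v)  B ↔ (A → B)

(i): at (0,1) it gives 0, but F = 1 — eliminated.
(iii): at (0,0) it gives 1, but F = 0 — eliminated.
(iv): at (0,1) it gives 0, but F = 1 — eliminated.
(v): at (1,1) it gives 1, but F = 0 — eliminated.
(ii) is the remaining candidate, and it agrees with F on all 4 inputs.

ii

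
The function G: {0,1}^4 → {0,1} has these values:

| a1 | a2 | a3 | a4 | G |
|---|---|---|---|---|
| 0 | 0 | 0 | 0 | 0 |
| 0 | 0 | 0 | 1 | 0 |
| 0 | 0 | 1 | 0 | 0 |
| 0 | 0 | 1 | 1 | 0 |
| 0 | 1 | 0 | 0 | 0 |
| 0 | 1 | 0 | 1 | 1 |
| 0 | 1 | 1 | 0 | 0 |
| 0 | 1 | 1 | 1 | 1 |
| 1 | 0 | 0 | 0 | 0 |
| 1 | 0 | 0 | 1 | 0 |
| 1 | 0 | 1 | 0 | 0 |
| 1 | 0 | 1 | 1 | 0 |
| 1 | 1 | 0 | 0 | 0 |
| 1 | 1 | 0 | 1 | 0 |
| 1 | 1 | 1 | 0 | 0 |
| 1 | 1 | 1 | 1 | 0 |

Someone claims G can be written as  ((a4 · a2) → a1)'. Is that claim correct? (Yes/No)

Yes

Check the formula against G row by row:
  a1=0, a2=0, a3=0, a4=0: formula gives 0, G = 0 ✓
  a1=0, a2=0, a3=0, a4=1: formula gives 0, G = 0 ✓
  a1=0, a2=0, a3=1, a4=0: formula gives 0, G = 0 ✓
  a1=0, a2=0, a3=1, a4=1: formula gives 0, G = 0 ✓
  …and likewise for the remaining 12 rows.
All 16 rows match — the expression computes G exactly.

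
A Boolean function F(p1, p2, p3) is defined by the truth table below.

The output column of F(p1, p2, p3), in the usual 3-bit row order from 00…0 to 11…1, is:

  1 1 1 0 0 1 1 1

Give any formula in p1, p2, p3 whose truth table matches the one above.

F(p1, p2, p3) = (((p1' · p2) · p3) + ((p1 · p2') · p3'))'

There are just 2 zero rows: (0,1,1), (1,0,0). Their minterms are ¬p1·p2·p3, p1·¬p2·¬p3; the OR of those covers precisely the 0-outputs, and negating it yields F.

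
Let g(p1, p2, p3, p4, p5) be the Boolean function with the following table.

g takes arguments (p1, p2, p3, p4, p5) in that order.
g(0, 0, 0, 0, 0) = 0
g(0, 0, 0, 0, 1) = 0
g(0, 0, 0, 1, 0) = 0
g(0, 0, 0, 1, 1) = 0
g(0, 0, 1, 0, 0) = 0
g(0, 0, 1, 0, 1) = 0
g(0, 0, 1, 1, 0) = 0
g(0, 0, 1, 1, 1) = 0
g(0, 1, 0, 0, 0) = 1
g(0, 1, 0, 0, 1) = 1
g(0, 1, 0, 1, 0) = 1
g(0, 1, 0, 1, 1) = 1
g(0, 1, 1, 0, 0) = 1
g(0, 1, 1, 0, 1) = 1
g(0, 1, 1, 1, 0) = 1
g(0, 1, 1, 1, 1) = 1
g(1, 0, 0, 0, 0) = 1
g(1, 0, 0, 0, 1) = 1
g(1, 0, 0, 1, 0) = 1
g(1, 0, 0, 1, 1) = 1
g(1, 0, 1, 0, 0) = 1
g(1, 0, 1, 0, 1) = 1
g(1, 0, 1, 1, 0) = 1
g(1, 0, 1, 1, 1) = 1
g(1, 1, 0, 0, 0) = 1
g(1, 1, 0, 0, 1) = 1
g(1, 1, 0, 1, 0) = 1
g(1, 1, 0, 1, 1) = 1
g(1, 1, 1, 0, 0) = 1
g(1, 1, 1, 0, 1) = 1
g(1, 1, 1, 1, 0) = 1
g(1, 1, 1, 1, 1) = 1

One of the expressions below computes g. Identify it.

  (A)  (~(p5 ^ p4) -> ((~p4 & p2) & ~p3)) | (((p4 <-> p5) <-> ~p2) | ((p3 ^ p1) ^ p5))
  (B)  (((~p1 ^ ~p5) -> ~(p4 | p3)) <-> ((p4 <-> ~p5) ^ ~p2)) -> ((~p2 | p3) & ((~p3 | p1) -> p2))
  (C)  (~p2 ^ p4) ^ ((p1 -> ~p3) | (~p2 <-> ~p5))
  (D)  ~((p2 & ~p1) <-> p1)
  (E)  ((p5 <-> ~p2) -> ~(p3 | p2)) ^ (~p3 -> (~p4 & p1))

(A) fails at (0,0,0,0,0): the formula yields 1, g is 0.
(B) fails at (0,0,0,0,1): the formula yields 1, g is 0.
(C) fails at (0,0,0,1,0): the formula yields 1, g is 0.
(E) fails at (0,0,0,0,0): the formula yields 1, g is 0.
(D) is the remaining candidate, and it agrees with g on all 32 inputs.

D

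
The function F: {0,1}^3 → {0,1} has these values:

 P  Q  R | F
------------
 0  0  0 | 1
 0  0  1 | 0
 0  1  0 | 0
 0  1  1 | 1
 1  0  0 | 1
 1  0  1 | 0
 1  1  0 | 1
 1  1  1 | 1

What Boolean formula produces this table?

There are just 3 zero rows: (0,0,1), (0,1,0), (1,0,1). Their minterms are ¬P·¬Q·R, ¬P·Q·¬R, P·¬Q·R; the OR of those covers precisely the 0-outputs, and negating it yields F.

F(P, Q, R) = ((((P' · Q') · R) + ((P' · Q) · R')) + ((P · Q') · R))'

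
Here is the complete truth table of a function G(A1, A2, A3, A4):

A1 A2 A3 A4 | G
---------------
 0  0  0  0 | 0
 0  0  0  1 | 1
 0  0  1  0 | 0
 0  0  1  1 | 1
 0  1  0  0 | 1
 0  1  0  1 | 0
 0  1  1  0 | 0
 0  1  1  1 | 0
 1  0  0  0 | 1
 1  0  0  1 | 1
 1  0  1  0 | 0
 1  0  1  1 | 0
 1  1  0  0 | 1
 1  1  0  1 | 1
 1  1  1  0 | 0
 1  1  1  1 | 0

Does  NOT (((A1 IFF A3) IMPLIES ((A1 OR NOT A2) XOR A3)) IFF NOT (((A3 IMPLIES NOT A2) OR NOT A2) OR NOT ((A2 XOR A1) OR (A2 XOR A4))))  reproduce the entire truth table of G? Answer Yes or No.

No

Evaluate NOT (((A1 IFF A3) IMPLIES ((A1 OR NOT A2) XOR A3)) IFF NOT (((A3 IMPLIES NOT A2) OR NOT A2) OR NOT ((A2 XOR A1) OR (A2 XOR A4)))) on each row and compare to G:
  A1=0, A2=0, A3=0, A4=0: formula gives 1, but G = 0 ✗
A single disagreement suffices: at (0,0,0,0) they differ, so the formula does not compute G.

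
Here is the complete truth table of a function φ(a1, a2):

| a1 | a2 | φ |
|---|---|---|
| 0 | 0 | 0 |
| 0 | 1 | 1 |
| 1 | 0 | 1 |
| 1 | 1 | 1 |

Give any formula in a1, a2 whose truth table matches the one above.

The output is 1 whenever at least one input is 1 — the OR of all inputs.

φ(a1, a2) = a1 OR a2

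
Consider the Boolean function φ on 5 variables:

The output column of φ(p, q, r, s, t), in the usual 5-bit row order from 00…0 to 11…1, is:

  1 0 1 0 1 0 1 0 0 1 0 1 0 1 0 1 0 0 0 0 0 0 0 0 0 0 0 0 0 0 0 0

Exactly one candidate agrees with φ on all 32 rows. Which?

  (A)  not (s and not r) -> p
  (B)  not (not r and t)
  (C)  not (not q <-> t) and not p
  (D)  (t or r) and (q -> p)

(A): at (0,0,0,0,0) it gives 0, but φ = 1 — eliminated.
(B): at (0,0,1,0,1) it gives 1, but φ = 0 — eliminated.
(D): at (0,0,0,0,0) it gives 0, but φ = 1 — eliminated.
(C) is the remaining candidate, and it agrees with φ on all 32 inputs.

C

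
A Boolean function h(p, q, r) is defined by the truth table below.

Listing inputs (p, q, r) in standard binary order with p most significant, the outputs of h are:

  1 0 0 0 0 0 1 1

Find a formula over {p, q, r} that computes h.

h(p, q, r) = (((NOT p AND NOT q) AND NOT r) OR ((p AND q) AND NOT r)) OR ((p AND q) AND r)

h=1 on 3 inputs: (0,0,0), (1,1,0), (1,1,1). Reading each as a conjunction of literals (¬p·¬q·¬r, p·q·¬r, p·q·r) and taking the OR gives the canonical DNF.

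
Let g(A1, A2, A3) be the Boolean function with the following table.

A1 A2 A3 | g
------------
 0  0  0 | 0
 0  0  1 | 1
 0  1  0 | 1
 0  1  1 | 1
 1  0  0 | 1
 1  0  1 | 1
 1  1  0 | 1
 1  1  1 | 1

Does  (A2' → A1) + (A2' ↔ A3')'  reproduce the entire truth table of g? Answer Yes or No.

Check the formula against g row by row:
  A1=0, A2=0, A3=0: formula gives 0, g = 0 ✓
  A1=0, A2=0, A3=1: formula gives 1, g = 1 ✓
  A1=0, A2=1, A3=0: formula gives 1, g = 1 ✓
  A1=0, A2=1, A3=1: formula gives 1, g = 1 ✓
  A1=1, A2=0, A3=0: formula gives 1, g = 1 ✓
  … (the remaining 3 rows also agree.)
Every row agrees, so the formula is equivalent.

Yes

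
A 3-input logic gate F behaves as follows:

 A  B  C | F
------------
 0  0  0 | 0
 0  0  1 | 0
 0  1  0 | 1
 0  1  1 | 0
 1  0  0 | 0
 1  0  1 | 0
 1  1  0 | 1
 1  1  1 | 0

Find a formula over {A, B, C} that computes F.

F(A, B, C) = ((~A & B) & ~C) | ((A & B) & ~C)

Collect the rows where F=1 — (0,1,0), (1,1,0) — and write one minterm per row: ¬A·B·¬C, A·B·¬C. Their union (logical OR) reproduces the table exactly.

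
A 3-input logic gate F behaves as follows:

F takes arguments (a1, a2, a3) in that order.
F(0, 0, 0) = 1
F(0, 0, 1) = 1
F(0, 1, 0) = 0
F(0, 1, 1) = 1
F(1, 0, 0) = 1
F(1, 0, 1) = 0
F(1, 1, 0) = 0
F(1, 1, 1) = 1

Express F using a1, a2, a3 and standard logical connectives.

F(a1, a2, a3) = ¬((((¬a1 ∧ a2) ∧ ¬a3) ∨ ((a1 ∧ ¬a2) ∧ a3)) ∨ ((a1 ∧ a2) ∧ ¬a3))

There are just 3 zero rows: (0,1,0), (1,0,1), (1,1,0). Their minterms are ¬a1·a2·¬a3, a1·¬a2·a3, a1·a2·¬a3; the OR of those covers precisely the 0-outputs, and negating it yields F.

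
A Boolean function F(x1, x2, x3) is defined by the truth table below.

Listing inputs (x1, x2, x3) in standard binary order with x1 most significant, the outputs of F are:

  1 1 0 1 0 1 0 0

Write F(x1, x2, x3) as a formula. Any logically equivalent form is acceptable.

Collect the rows where F=1 — (0,0,0), (0,0,1), (0,1,1), (1,0,1) — and write one minterm per row: ¬x1·¬x2·¬x3, ¬x1·¬x2·x3, ¬x1·x2·x3, x1·¬x2·x3. Their union (logical OR) reproduces the table exactly.

F(x1, x2, x3) = ((((¬x1 ∧ ¬x2) ∧ ¬x3) ∨ ((¬x1 ∧ ¬x2) ∧ x3)) ∨ ((¬x1 ∧ x2) ∧ x3)) ∨ ((x1 ∧ ¬x2) ∧ x3)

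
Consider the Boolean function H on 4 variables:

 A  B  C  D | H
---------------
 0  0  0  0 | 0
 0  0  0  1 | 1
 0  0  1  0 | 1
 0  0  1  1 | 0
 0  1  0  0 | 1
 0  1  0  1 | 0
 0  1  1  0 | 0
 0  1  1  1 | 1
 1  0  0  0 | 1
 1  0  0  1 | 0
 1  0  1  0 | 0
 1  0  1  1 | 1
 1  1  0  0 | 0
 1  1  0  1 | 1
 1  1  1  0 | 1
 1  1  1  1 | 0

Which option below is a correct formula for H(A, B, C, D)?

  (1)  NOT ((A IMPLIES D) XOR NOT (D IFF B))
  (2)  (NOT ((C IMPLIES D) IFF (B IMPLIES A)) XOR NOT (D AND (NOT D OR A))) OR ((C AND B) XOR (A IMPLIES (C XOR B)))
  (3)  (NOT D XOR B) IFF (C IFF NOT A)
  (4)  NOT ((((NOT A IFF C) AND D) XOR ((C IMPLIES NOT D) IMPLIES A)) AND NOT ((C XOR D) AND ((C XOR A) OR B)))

(1): at (0,0,1,0) it gives 0, but H = 1 — eliminated.
(2): at (0,0,0,0) it gives 1, but H = 0 — eliminated.
(4): at (0,0,0,0) it gives 1, but H = 0 — eliminated.
Only (3) survives; checking it on all 16 rows confirms it matches H.

3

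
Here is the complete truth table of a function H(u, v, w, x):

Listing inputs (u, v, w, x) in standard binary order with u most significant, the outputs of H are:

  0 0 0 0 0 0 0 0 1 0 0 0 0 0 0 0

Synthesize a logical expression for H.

H(u, v, w, x) = ((u · v') · w') · x'

Only row (1,0,0,0) gives 1. That row's minterm u·¬v·¬w·¬x is H directly.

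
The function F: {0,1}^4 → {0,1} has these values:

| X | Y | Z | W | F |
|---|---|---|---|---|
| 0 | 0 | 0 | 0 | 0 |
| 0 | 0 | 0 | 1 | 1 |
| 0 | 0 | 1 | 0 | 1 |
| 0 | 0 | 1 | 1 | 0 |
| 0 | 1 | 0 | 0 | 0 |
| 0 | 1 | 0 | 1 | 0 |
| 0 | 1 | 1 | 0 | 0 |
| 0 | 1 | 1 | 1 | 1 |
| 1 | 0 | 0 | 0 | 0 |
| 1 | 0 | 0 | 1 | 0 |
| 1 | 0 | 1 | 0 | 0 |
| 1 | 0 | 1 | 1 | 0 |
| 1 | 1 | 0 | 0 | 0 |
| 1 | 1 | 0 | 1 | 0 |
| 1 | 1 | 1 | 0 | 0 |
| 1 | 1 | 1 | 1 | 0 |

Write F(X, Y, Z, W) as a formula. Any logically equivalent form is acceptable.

F(X, Y, Z, W) = ((((NOT X AND NOT Y) AND NOT Z) AND W) OR (((NOT X AND NOT Y) AND Z) AND NOT W)) OR (((NOT X AND Y) AND Z) AND W)

Collect the rows where F=1 — (0,0,0,1), (0,0,1,0), (0,1,1,1) — and write one minterm per row: ¬X·¬Y·¬Z·W, ¬X·¬Y·Z·¬W, ¬X·Y·Z·W. Their union (logical OR) reproduces the table exactly.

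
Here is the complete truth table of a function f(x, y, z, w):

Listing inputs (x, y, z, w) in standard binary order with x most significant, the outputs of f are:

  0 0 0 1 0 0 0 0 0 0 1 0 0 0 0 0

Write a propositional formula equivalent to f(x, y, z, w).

f(x, y, z, w) = (((¬x ∧ ¬y) ∧ z) ∧ w) ∨ (((x ∧ ¬y) ∧ z) ∧ ¬w)

Collect the rows where f=1 — (0,0,1,1), (1,0,1,0) — and write one minterm per row: ¬x·¬y·z·w, x·¬y·z·¬w. Their union (logical OR) reproduces the table exactly.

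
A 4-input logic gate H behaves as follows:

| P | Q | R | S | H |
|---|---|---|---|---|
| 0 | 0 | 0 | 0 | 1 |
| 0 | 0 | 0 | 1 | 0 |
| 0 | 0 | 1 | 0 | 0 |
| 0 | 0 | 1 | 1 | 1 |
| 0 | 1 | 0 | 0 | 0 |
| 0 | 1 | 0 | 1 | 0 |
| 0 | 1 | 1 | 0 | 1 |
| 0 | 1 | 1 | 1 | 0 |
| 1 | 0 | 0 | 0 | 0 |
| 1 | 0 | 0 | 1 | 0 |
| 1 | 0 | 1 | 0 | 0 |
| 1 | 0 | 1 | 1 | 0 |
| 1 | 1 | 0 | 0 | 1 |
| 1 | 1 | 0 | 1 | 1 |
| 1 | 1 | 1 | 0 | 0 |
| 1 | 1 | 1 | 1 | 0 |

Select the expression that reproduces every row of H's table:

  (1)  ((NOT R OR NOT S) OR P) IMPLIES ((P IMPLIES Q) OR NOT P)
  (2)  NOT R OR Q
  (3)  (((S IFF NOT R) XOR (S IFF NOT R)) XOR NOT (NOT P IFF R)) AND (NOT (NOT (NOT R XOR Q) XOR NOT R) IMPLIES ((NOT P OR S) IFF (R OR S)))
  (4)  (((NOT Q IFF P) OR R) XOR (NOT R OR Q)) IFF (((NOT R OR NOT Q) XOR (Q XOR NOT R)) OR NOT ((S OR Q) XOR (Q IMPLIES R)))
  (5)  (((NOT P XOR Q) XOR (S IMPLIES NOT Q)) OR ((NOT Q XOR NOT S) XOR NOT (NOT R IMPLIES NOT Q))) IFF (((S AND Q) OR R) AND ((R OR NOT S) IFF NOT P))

5

(1) fails at (0,0,0,1): the formula yields 1, H is 0.
(2) fails at (0,0,0,1): the formula yields 1, H is 0.
(3) fails at (0,0,0,1): the formula yields 1, H is 0.
(4) fails at (0,0,0,0): the formula yields 0, H is 1.
(5) is the remaining candidate, and it agrees with H on all 16 inputs.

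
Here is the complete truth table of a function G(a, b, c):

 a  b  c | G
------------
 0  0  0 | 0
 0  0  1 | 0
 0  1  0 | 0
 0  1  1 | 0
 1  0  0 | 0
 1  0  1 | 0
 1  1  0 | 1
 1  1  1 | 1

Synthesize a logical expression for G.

Collect the rows where G=1 — (1,1,0), (1,1,1) — and write one minterm per row: a·b·¬c, a·b·c. Their union (logical OR) reproduces the table exactly.

G(a, b, c) = ((a · b) · c') + ((a · b) · c)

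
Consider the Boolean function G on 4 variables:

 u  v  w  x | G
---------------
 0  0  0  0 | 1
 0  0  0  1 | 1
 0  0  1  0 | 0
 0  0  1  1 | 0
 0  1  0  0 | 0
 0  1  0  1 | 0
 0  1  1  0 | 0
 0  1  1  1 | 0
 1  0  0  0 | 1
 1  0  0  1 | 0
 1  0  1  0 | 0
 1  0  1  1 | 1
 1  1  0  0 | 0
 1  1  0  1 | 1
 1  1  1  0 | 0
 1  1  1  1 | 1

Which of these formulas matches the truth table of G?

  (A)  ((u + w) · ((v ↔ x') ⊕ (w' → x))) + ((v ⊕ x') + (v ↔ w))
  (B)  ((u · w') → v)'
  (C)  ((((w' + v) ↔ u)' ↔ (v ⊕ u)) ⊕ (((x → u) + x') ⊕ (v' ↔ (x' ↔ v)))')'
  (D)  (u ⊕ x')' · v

C

(A) fails at (0,0,1,0): the formula yields 1, G is 0.
(B) fails at (0,0,0,0): the formula yields 0, G is 1.
(D) fails at (0,0,0,0): the formula yields 0, G is 1.
Only (C) survives; checking it on all 16 rows confirms it matches G.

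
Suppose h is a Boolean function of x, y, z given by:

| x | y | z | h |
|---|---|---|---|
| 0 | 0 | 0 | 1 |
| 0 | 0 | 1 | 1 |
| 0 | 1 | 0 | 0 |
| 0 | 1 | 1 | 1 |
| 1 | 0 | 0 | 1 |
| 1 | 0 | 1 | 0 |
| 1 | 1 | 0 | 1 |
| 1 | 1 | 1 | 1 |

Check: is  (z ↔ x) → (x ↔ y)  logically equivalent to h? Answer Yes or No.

Yes

Check the formula against h row by row:
  x=0, y=0, z=0: formula gives 1, h = 1 ✓
  x=0, y=0, z=1: formula gives 1, h = 1 ✓
  x=0, y=1, z=0: formula gives 0, h = 0 ✓
  x=0, y=1, z=1: formula gives 1, h = 1 ✓
  x=1, y=0, z=0: formula gives 1, h = 1 ✓
  …and likewise for the remaining 3 rows.
No disagreement on any input; they are logically equivalent.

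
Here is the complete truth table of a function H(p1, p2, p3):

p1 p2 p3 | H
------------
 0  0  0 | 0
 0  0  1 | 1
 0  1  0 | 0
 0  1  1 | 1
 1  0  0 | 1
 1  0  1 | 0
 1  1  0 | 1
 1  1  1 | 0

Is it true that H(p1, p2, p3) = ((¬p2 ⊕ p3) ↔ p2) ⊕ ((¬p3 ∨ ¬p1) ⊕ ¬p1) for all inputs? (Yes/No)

Test each input against both H and the formula:
  p1=0, p2=0, p3=0: formula gives 0, H = 0 ✓
  p1=0, p2=0, p3=1: formula gives 1, H = 1 ✓
  p1=0, p2=1, p3=0: formula gives 0, H = 0 ✓
  p1=0, p2=1, p3=1: formula gives 1, H = 1 ✓
  p1=1, p2=0, p3=0: formula gives 1, H = 1 ✓
  p1=1, p2=0, p3=1: formula gives 1, but H = 0 ✗
Since they disagree at (1,0,1), the expression is not a correct formula for H.

No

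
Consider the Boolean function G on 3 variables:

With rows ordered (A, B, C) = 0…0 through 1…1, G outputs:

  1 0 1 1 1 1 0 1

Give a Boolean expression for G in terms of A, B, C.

G(A, B, C) = NOT (((NOT A AND NOT B) AND C) OR ((A AND B) AND NOT C))

There are just 2 zero rows: (0,0,1), (1,1,0). Their minterms are ¬A·¬B·C, A·B·¬C; the OR of those covers precisely the 0-outputs, and negating it yields G.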